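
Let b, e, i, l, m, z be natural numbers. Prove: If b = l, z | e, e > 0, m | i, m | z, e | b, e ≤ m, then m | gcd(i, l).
m | z and z | e, thus m | e. Since e > 0, m ≤ e. Because e ≤ m, e = m. b = l and e | b, so e | l. e = m, so m | l. m | i, so m | gcd(i, l).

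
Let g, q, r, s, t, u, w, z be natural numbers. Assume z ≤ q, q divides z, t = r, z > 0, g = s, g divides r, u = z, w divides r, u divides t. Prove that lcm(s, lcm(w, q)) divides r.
g = s and g divides r, thus s divides r. q divides z and z > 0, hence q ≤ z. Since z ≤ q, z = q. u = z, so u = q. From u divides t, q divides t. Since t = r, q divides r. w divides r, so lcm(w, q) divides r. s divides r, so lcm(s, lcm(w, q)) divides r.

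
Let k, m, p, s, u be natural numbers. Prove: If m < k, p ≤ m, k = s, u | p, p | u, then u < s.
p | u and u | p, thus p = u. k = s and m < k, so m < s. Since p ≤ m, p < s. p = u, so u < s.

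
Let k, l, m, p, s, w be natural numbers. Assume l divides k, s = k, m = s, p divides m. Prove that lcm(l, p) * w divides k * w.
Because m = s and p divides m, p divides s. Since s = k, p divides k. Since l divides k, lcm(l, p) divides k. Then lcm(l, p) * w divides k * w.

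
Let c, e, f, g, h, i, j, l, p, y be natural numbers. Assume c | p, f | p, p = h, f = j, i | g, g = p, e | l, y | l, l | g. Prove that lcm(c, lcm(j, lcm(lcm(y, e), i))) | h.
f = j and f | p, thus j | p. Because y | l and e | l, lcm(y, e) | l. Since l | g, lcm(y, e) | g. Since i | g, lcm(lcm(y, e), i) | g. g = p, so lcm(lcm(y, e), i) | p. Since j | p, lcm(j, lcm(lcm(y, e), i)) | p. Since c | p, lcm(c, lcm(j, lcm(lcm(y, e), i))) | p. Since p = h, lcm(c, lcm(j, lcm(lcm(y, e), i))) | h.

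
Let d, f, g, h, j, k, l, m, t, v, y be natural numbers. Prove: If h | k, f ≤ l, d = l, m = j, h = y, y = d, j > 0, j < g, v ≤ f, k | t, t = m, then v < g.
From v ≤ f and f ≤ l, v ≤ l. y = d and d = l, thus y = l. Since t = m and k | t, k | m. h | k, so h | m. Since m = j, h | j. h = y, so y | j. y = l, so l | j. Because j > 0, l ≤ j. j < g, so l < g. Since v ≤ l, v < g.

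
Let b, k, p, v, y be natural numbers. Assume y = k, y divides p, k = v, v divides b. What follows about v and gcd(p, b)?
v divides gcd(p, b)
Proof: From y = k and k = v, y = v. Since y divides p, v divides p. Since v divides b, v divides gcd(p, b).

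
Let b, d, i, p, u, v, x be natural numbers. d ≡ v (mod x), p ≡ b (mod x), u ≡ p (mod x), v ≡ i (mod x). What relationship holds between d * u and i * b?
d * u ≡ i * b (mod x)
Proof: d ≡ v (mod x) and v ≡ i (mod x), hence d ≡ i (mod x). From u ≡ p (mod x) and p ≡ b (mod x), u ≡ b (mod x). Combining with d ≡ i (mod x), by multiplying congruences, d * u ≡ i * b (mod x).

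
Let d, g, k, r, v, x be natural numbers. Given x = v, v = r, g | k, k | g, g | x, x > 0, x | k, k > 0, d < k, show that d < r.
x = v and v = r, thus x = r. g | k and k | g, so g = k. g | x, so k | x. x > 0, so k ≤ x. x | k and k > 0, therefore x ≤ k. Since k ≤ x, k = x. Since d < k, d < x. x = r, so d < r.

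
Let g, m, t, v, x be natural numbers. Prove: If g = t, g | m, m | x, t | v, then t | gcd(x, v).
Because g | m and m | x, g | x. Because g = t, t | x. Because t | v, t | gcd(x, v).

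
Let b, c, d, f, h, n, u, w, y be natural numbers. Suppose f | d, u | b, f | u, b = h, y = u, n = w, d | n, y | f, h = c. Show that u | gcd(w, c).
From y = u and y | f, u | f. f | u, so f = u. f | d and d | n, thus f | n. n = w, so f | w. Since f = u, u | w. From b = h and u | b, u | h. From h = c, u | c. u | w, so u | gcd(w, c).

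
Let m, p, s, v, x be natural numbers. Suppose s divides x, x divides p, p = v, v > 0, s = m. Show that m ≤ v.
p = v and x divides p, therefore x divides v. s divides x, so s divides v. v > 0, so s ≤ v. s = m, so m ≤ v.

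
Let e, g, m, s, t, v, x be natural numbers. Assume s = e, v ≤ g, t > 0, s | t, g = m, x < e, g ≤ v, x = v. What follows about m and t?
m < t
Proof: Since v ≤ g and g ≤ v, v = g. g = m, so v = m. s = e and s | t, thus e | t. t > 0, so e ≤ t. x < e, so x < t. x = v, so v < t. Since v = m, m < t.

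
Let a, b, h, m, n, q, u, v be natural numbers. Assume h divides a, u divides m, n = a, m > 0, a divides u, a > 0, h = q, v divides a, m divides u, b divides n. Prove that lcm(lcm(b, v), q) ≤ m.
n = a and b divides n, thus b divides a. Since v divides a, lcm(b, v) divides a. Since h = q and h divides a, q divides a. Since lcm(b, v) divides a, lcm(lcm(b, v), q) divides a. Because a > 0, lcm(lcm(b, v), q) ≤ a. From u divides m and m divides u, u = m. From a divides u, a divides m. m > 0, so a ≤ m. lcm(lcm(b, v), q) ≤ a, so lcm(lcm(b, v), q) ≤ m.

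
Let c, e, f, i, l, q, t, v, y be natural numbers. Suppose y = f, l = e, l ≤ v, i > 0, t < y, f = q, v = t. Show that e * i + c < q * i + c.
y = f and f = q, so y = q. l = e and l ≤ v, thus e ≤ v. Since v = t, e ≤ t. t < y, so e < y. Since y = q, e < q. Since i > 0, by multiplying by a positive, e * i < q * i. Then e * i + c < q * i + c.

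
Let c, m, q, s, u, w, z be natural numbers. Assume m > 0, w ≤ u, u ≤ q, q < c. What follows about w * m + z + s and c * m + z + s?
w * m + z + s < c * m + z + s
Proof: Since u ≤ q and q < c, u < c. w ≤ u, so w < c. Since m > 0, w * m < c * m. Then w * m + z < c * m + z. Then w * m + z + s < c * m + z + s.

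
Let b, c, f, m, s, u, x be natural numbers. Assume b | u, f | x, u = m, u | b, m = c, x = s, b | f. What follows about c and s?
c | s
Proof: Since b | u and u | b, b = u. Since u = m, b = m. Since m = c, b = c. x = s and f | x, hence f | s. b | f, so b | s. Since b = c, c | s.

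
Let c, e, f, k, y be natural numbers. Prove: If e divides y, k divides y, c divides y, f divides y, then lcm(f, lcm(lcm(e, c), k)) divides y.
From e divides y and c divides y, lcm(e, c) divides y. k divides y, so lcm(lcm(e, c), k) divides y. Since f divides y, lcm(f, lcm(lcm(e, c), k)) divides y.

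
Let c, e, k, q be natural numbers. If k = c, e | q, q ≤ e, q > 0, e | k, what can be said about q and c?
q | c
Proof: e | q and q > 0, so e ≤ q. Since q ≤ e, e = q. Because k = c and e | k, e | c. e = q, so q | c.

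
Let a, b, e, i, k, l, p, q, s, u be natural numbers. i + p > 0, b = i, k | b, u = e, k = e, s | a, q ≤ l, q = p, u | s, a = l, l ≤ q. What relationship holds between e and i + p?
e ≤ i + p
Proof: b = i and k | b, thus k | i. Because k = e, e | i. l ≤ q and q ≤ l, thus l = q. Since q = p, l = p. Since a = l and s | a, s | l. u | s, so u | l. Since l = p, u | p. Because u = e, e | p. e | i, so e | i + p. i + p > 0, so e ≤ i + p.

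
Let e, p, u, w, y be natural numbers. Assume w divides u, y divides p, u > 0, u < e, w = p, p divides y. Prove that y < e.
p divides y and y divides p, hence p = y. w divides u and u > 0, therefore w ≤ u. w = p, so p ≤ u. u < e, so p < e. Since p = y, y < e.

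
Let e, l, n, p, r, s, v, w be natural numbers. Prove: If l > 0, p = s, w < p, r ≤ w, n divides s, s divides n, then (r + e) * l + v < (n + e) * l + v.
s divides n and n divides s, thus s = n. Since p = s, p = n. Since r ≤ w and w < p, r < p. Since p = n, r < n. Then r + e < n + e. From l > 0, by multiplying by a positive, (r + e) * l < (n + e) * l. Then (r + e) * l + v < (n + e) * l + v.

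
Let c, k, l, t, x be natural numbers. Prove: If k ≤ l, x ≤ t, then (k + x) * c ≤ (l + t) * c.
k ≤ l and x ≤ t, hence k + x ≤ l + t. By multiplying by a non-negative, (k + x) * c ≤ (l + t) * c.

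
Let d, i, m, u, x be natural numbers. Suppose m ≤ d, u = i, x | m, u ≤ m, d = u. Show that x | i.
Since d = u and m ≤ d, m ≤ u. From u ≤ m, m = u. Since u = i, m = i. Since x | m, x | i.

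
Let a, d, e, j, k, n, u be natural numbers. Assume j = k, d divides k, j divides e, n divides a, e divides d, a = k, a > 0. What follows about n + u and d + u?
n + u ≤ d + u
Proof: j = k and j divides e, so k divides e. e divides d, so k divides d. d divides k, so k = d. Since a = k, a = d. From n divides a and a > 0, n ≤ a. Since a = d, n ≤ d. Then n + u ≤ d + u.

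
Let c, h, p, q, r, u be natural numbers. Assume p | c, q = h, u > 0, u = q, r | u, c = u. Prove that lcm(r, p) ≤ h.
u = q and q = h, therefore u = h. c = u and p | c, so p | u. r | u, so lcm(r, p) | u. u > 0, so lcm(r, p) ≤ u. Because u = h, lcm(r, p) ≤ h.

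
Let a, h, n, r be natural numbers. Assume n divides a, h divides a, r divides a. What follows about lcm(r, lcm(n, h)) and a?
lcm(r, lcm(n, h)) divides a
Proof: Because n divides a and h divides a, lcm(n, h) divides a. Since r divides a, lcm(r, lcm(n, h)) divides a.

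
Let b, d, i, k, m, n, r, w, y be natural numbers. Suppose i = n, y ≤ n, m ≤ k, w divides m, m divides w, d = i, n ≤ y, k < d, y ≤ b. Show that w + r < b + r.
d = i and i = n, hence d = n. m divides w and w divides m, thus m = w. m ≤ k and k < d, so m < d. m = w, so w < d. d = n, so w < n. Since y ≤ n and n ≤ y, y = n. y ≤ b, so n ≤ b. w < n, so w < b. Then w + r < b + r.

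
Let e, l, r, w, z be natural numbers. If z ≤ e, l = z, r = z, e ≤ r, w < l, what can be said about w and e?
w < e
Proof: Because r = z and e ≤ r, e ≤ z. From z ≤ e, z = e. l = z, so l = e. Since w < l, w < e.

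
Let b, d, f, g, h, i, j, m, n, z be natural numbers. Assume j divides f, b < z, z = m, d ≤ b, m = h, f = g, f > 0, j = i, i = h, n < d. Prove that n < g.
d ≤ b and b < z, hence d < z. n < d, so n < z. z = m, so n < m. Since m = h, n < h. j = i and j divides f, hence i divides f. Since f > 0, i ≤ f. From i = h, h ≤ f. From f = g, h ≤ g. n < h, so n < g.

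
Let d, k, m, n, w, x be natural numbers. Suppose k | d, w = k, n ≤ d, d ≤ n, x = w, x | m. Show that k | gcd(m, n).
x = w and w = k, hence x = k. x | m, so k | m. d ≤ n and n ≤ d, so d = n. k | d, so k | n. Since k | m, k | gcd(m, n).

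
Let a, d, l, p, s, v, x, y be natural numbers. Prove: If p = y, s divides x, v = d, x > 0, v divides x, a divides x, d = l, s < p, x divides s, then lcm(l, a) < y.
v = d and d = l, so v = l. Since v divides x, l divides x. a divides x, so lcm(l, a) divides x. Since x > 0, lcm(l, a) ≤ x. s divides x and x divides s, so s = x. Since s < p, x < p. Since p = y, x < y. Since lcm(l, a) ≤ x, lcm(l, a) < y.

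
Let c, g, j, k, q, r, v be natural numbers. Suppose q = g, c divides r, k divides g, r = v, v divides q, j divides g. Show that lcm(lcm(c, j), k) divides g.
r = v and c divides r, so c divides v. Since v divides q, c divides q. q = g, so c divides g. Since j divides g, lcm(c, j) divides g. k divides g, so lcm(lcm(c, j), k) divides g.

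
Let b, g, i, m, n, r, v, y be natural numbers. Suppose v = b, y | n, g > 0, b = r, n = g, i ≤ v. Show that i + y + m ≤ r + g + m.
Because v = b and b = r, v = r. i ≤ v, so i ≤ r. Since n = g and y | n, y | g. Since g > 0, y ≤ g. Since i ≤ r, i + y ≤ r + g. Then i + y + m ≤ r + g + m.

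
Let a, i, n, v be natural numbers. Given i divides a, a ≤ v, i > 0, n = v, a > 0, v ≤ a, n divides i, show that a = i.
v ≤ a and a ≤ v, therefore v = a. n = v and n divides i, so v divides i. Since i > 0, v ≤ i. v = a, so a ≤ i. i divides a and a > 0, so i ≤ a. a ≤ i, so a = i.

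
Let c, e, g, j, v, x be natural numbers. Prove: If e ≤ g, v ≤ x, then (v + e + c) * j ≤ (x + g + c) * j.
v ≤ x and e ≤ g, therefore v + e ≤ x + g. Then v + e + c ≤ x + g + c. Then (v + e + c) * j ≤ (x + g + c) * j.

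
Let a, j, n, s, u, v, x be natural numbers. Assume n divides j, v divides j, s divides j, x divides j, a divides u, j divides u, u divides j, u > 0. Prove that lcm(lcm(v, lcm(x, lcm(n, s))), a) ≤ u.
Since j divides u and u divides j, j = u. Since n divides j and s divides j, lcm(n, s) divides j. From x divides j, lcm(x, lcm(n, s)) divides j. Since v divides j, lcm(v, lcm(x, lcm(n, s))) divides j. Since j = u, lcm(v, lcm(x, lcm(n, s))) divides u. a divides u, so lcm(lcm(v, lcm(x, lcm(n, s))), a) divides u. Since u > 0, lcm(lcm(v, lcm(x, lcm(n, s))), a) ≤ u.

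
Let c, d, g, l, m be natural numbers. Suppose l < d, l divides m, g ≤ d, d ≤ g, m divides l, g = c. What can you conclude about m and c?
m < c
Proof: Because d ≤ g and g ≤ d, d = g. Since g = c, d = c. Since l divides m and m divides l, l = m. Since l < d, m < d. Since d = c, m < c.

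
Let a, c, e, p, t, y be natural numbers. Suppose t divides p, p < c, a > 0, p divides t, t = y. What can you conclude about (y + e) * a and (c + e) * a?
(y + e) * a < (c + e) * a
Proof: p divides t and t divides p, thus p = t. Since t = y, p = y. Since p < c, y < c. Then y + e < c + e. Since a > 0, by multiplying by a positive, (y + e) * a < (c + e) * a.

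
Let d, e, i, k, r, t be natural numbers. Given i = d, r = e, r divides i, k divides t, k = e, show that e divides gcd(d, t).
Since i = d and r divides i, r divides d. Since r = e, e divides d. k = e and k divides t, therefore e divides t. Since e divides d, e divides gcd(d, t).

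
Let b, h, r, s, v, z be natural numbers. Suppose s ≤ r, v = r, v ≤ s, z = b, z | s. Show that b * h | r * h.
Since v = r and v ≤ s, r ≤ s. From s ≤ r, s = r. z | s, so z | r. z = b, so b | r. Then b * h | r * h.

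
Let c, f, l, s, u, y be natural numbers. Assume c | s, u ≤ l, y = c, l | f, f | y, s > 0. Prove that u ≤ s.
y = c and f | y, thus f | c. c | s, so f | s. Since l | f, l | s. s > 0, so l ≤ s. Since u ≤ l, u ≤ s.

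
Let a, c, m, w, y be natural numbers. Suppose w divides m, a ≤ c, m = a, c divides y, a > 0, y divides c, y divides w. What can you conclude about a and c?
a = c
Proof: y divides c and c divides y, therefore y = c. m = a and w divides m, thus w divides a. Since y divides w, y divides a. y = c, so c divides a. a > 0, so c ≤ a. Since a ≤ c, a = c.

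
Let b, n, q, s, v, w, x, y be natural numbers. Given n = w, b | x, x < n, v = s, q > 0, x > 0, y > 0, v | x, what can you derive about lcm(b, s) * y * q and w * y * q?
lcm(b, s) * y * q < w * y * q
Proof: v = s and v | x, so s | x. Since b | x, lcm(b, s) | x. Since x > 0, lcm(b, s) ≤ x. From n = w and x < n, x < w. lcm(b, s) ≤ x, so lcm(b, s) < w. Because y > 0, lcm(b, s) * y < w * y. Since q > 0, lcm(b, s) * y * q < w * y * q.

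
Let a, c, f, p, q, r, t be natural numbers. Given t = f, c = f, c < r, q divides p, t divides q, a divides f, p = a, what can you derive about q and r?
q < r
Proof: From t = f and t divides q, f divides q. p = a and q divides p, therefore q divides a. Since a divides f, q divides f. f divides q, so f = q. From c = f and c < r, f < r. f = q, so q < r.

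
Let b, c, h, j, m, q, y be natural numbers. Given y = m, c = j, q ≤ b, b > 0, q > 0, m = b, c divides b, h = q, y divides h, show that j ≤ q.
y = m and m = b, hence y = b. Since y divides h, b divides h. h = q, so b divides q. Since q > 0, b ≤ q. q ≤ b, so b = q. Because c divides b and b > 0, c ≤ b. b = q, so c ≤ q. Since c = j, j ≤ q.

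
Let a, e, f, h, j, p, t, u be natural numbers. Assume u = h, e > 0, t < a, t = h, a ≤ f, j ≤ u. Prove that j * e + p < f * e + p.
From u = h and j ≤ u, j ≤ h. t = h and t < a, therefore h < a. a ≤ f, so h < f. j ≤ h, so j < f. e > 0, so j * e < f * e. Then j * e + p < f * e + p.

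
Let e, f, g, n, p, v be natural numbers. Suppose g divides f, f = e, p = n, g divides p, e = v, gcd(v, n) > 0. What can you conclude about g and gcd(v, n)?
g ≤ gcd(v, n)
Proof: f = e and e = v, therefore f = v. Since g divides f, g divides v. p = n and g divides p, therefore g divides n. Since g divides v, g divides gcd(v, n). Since gcd(v, n) > 0, g ≤ gcd(v, n).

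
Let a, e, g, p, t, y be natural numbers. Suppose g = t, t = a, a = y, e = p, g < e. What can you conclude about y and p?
y < p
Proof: From g = t and t = a, g = a. Since a = y, g = y. e = p and g < e, thus g < p. g = y, so y < p.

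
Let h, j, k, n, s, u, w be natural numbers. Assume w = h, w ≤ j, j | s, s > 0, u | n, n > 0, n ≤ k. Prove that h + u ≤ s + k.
j | s and s > 0, so j ≤ s. Because w ≤ j, w ≤ s. Since w = h, h ≤ s. u | n and n > 0, thus u ≤ n. From n ≤ k, u ≤ k. Since h ≤ s, h + u ≤ s + k.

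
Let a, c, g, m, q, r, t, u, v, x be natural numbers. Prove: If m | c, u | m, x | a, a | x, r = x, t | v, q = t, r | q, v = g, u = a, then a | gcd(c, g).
From u = a and u | m, a | m. Since m | c, a | c. Since x | a and a | x, x = a. r = x, so r = a. From q = t and r | q, r | t. v = g and t | v, thus t | g. Because r | t, r | g. r = a, so a | g. a | c, so a | gcd(c, g).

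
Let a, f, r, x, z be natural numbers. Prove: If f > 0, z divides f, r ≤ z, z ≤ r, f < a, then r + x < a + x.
Since z ≤ r and r ≤ z, z = r. Since z divides f and f > 0, z ≤ f. Since z = r, r ≤ f. f < a, so r < a. Then r + x < a + x.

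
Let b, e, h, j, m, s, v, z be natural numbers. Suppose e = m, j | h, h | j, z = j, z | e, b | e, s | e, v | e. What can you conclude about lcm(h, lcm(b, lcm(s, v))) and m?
lcm(h, lcm(b, lcm(s, v))) | m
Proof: j | h and h | j, hence j = h. z = j and z | e, therefore j | e. Since j = h, h | e. Since s | e and v | e, lcm(s, v) | e. b | e, so lcm(b, lcm(s, v)) | e. h | e, so lcm(h, lcm(b, lcm(s, v))) | e. e = m, so lcm(h, lcm(b, lcm(s, v))) | m.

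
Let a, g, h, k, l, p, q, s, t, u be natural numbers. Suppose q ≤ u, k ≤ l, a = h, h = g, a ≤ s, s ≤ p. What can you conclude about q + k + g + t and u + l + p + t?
q + k + g + t ≤ u + l + p + t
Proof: a = h and h = g, therefore a = g. a ≤ s and s ≤ p, so a ≤ p. Since a = g, g ≤ p. Since k ≤ l, k + g ≤ l + p. Since q ≤ u, q + k + g ≤ u + l + p. Then q + k + g + t ≤ u + l + p + t.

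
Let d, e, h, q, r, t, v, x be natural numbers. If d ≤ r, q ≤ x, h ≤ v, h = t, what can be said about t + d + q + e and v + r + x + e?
t + d + q + e ≤ v + r + x + e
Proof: h = t and h ≤ v, hence t ≤ v. Since d ≤ r, t + d ≤ v + r. q ≤ x, so t + d + q ≤ v + r + x. Then t + d + q + e ≤ v + r + x + e.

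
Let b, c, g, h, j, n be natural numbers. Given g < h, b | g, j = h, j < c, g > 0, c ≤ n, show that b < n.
Because b | g and g > 0, b ≤ g. Since j = h and j < c, h < c. Since c ≤ n, h < n. Since g < h, g < n. Since b ≤ g, b < n.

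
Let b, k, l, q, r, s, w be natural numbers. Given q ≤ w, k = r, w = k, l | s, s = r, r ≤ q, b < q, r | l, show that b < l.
w = k and k = r, therefore w = r. Because q ≤ w, q ≤ r. From r ≤ q, q = r. s = r and l | s, so l | r. Since r | l, r = l. q = r, so q = l. b < q, so b < l.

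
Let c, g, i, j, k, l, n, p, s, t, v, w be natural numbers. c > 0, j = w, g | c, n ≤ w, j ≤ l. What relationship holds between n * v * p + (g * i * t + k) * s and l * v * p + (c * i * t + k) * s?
n * v * p + (g * i * t + k) * s ≤ l * v * p + (c * i * t + k) * s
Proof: j = w and j ≤ l, therefore w ≤ l. n ≤ w, so n ≤ l. Then n * v ≤ l * v. Then n * v * p ≤ l * v * p. g | c and c > 0, therefore g ≤ c. Then g * i ≤ c * i. Then g * i * t ≤ c * i * t. Then g * i * t + k ≤ c * i * t + k. Then (g * i * t + k) * s ≤ (c * i * t + k) * s. n * v * p ≤ l * v * p, so n * v * p + (g * i * t + k) * s ≤ l * v * p + (c * i * t + k) * s.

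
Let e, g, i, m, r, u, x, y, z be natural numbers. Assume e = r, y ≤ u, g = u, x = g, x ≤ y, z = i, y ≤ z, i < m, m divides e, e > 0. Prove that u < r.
x = g and x ≤ y, hence g ≤ y. Because g = u, u ≤ y. y ≤ u, so y = u. z = i and y ≤ z, thus y ≤ i. From i < m, y < m. Since y = u, u < m. Because m divides e and e > 0, m ≤ e. u < m, so u < e. Since e = r, u < r.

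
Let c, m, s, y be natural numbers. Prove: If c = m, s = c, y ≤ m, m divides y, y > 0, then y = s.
s = c and c = m, hence s = m. m divides y and y > 0, hence m ≤ y. y ≤ m, so m = y. Since s = m, s = y. Then y = s.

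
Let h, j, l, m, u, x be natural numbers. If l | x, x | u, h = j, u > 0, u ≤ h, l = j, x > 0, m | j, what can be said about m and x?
m ≤ x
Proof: l = j and l | x, thus j | x. Since x > 0, j ≤ x. x | u and u > 0, thus x ≤ u. Since u ≤ h, x ≤ h. Since h = j, x ≤ j. Since j ≤ x, j = x. Since m | j, m | x. x > 0, so m ≤ x.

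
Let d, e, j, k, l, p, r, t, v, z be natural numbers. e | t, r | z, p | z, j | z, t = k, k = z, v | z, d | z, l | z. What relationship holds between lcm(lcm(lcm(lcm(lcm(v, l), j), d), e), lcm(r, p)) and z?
lcm(lcm(lcm(lcm(lcm(v, l), j), d), e), lcm(r, p)) | z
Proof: v | z and l | z, thus lcm(v, l) | z. j | z, so lcm(lcm(v, l), j) | z. Since d | z, lcm(lcm(lcm(v, l), j), d) | z. Because t = k and e | t, e | k. Since k = z, e | z. Since lcm(lcm(lcm(v, l), j), d) | z, lcm(lcm(lcm(lcm(v, l), j), d), e) | z. Because r | z and p | z, lcm(r, p) | z. Because lcm(lcm(lcm(lcm(v, l), j), d), e) | z, lcm(lcm(lcm(lcm(lcm(v, l), j), d), e), lcm(r, p)) | z.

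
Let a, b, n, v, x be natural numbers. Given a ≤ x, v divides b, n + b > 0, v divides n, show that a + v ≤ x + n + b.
v divides n and v divides b, so v divides n + b. n + b > 0, so v ≤ n + b. Since a ≤ x, a + v ≤ x + n + b.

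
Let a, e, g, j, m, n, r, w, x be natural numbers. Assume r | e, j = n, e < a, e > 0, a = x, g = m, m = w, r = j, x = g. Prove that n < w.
r = j and r | e, so j | e. Since e > 0, j ≤ e. Because g = m and m = w, g = w. a = x and x = g, hence a = g. e < a, so e < g. g = w, so e < w. Since j ≤ e, j < w. j = n, so n < w.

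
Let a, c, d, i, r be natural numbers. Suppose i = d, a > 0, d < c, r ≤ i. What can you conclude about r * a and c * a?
r * a < c * a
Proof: i = d and r ≤ i, hence r ≤ d. From d < c, r < c. Since a > 0, r * a < c * a.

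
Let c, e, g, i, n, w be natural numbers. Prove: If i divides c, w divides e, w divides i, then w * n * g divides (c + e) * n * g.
Because w divides i and i divides c, w divides c. From w divides e, w divides c + e. Then w * n divides (c + e) * n. Then w * n * g divides (c + e) * n * g.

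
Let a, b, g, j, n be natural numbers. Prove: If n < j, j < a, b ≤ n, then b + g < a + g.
Since b ≤ n and n < j, b < j. j < a, so b < a. Then b + g < a + g.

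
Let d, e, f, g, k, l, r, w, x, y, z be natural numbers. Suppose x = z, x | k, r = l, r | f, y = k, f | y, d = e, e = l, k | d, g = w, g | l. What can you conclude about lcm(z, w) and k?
lcm(z, w) | k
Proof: Since x = z and x | k, z | k. y = k and f | y, so f | k. r | f, so r | k. r = l, so l | k. d = e and e = l, therefore d = l. From k | d, k | l. Since l | k, l = k. g = w and g | l, so w | l. Since l = k, w | k. Since z | k, lcm(z, w) | k.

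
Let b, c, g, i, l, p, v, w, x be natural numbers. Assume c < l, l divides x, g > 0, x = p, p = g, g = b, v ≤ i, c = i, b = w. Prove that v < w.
g = b and b = w, so g = w. c = i and c < l, hence i < l. From v ≤ i, v < l. x = p and l divides x, thus l divides p. p = g, so l divides g. Since g > 0, l ≤ g. v < l, so v < g. Since g = w, v < w.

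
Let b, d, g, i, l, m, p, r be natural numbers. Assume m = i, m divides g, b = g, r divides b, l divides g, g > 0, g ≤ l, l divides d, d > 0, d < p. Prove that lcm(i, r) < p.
Because m = i and m divides g, i divides g. Because b = g and r divides b, r divides g. i divides g, so lcm(i, r) divides g. l divides g and g > 0, so l ≤ g. Because g ≤ l, l = g. From l divides d, g divides d. Since lcm(i, r) divides g, lcm(i, r) divides d. Since d > 0, lcm(i, r) ≤ d. Since d < p, lcm(i, r) < p.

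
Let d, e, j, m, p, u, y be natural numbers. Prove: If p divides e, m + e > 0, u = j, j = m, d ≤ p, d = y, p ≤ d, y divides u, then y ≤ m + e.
Because u = j and j = m, u = m. Since y divides u, y divides m. p ≤ d and d ≤ p, so p = d. Because p divides e, d divides e. d = y, so y divides e. y divides m, so y divides m + e. From m + e > 0, y ≤ m + e.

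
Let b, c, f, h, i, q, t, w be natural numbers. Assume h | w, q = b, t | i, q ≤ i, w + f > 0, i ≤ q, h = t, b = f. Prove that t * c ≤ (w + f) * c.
h = t and h | w, so t | w. From q = b and b = f, q = f. Since i ≤ q and q ≤ i, i = q. Since t | i, t | q. From q = f, t | f. t | w, so t | w + f. Since w + f > 0, t ≤ w + f. Then t * c ≤ (w + f) * c.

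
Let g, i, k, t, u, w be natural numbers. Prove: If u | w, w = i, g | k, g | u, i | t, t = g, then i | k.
Since g | u and u | w, g | w. w = i, so g | i. t = g and i | t, hence i | g. g | i, so g = i. g | k, so i | k.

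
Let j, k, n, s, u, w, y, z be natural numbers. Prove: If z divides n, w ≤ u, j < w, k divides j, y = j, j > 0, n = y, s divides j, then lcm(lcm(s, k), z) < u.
From s divides j and k divides j, lcm(s, k) divides j. Since n = y and y = j, n = j. z divides n, so z divides j. Since lcm(s, k) divides j, lcm(lcm(s, k), z) divides j. Since j > 0, lcm(lcm(s, k), z) ≤ j. Because j < w and w ≤ u, j < u. Since lcm(lcm(s, k), z) ≤ j, lcm(lcm(s, k), z) < u.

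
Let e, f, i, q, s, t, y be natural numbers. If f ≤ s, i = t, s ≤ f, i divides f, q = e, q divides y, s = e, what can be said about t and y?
t divides y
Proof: f ≤ s and s ≤ f, therefore f = s. s = e, so f = e. Since i = t and i divides f, t divides f. Since f = e, t divides e. q = e and q divides y, so e divides y. Since t divides e, t divides y.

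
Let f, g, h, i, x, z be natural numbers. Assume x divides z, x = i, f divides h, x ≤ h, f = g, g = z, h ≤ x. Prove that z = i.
h ≤ x and x ≤ h, hence h = x. f = g and f divides h, thus g divides h. Since h = x, g divides x. g = z, so z divides x. Since x divides z, z = x. Since x = i, z = i.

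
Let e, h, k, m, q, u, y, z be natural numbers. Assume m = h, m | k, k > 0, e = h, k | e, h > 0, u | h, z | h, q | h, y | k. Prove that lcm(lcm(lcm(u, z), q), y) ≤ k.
From m = h and m | k, h | k. Since k > 0, h ≤ k. e = h and k | e, so k | h. Since h > 0, k ≤ h. Since h ≤ k, h = k. Since u | h and z | h, lcm(u, z) | h. Since q | h, lcm(lcm(u, z), q) | h. Since h = k, lcm(lcm(u, z), q) | k. Since y | k, lcm(lcm(lcm(u, z), q), y) | k. Since k > 0, lcm(lcm(lcm(u, z), q), y) ≤ k.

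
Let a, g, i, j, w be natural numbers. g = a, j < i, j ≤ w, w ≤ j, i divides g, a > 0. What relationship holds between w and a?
w < a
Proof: j ≤ w and w ≤ j, hence j = w. g = a and i divides g, therefore i divides a. a > 0, so i ≤ a. Since j < i, j < a. j = w, so w < a.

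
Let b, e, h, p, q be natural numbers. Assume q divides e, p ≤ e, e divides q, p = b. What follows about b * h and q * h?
b * h ≤ q * h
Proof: e divides q and q divides e, hence e = q. p = b and p ≤ e, so b ≤ e. Because e = q, b ≤ q. By multiplying by a non-negative, b * h ≤ q * h.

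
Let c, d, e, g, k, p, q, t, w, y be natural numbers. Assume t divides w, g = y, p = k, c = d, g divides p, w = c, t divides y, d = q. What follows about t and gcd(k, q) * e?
t divides gcd(k, q) * e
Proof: From g = y and g divides p, y divides p. Since p = k, y divides k. Since t divides y, t divides k. From c = d and d = q, c = q. From w = c and t divides w, t divides c. Because c = q, t divides q. From t divides k, t divides gcd(k, q). Then t divides gcd(k, q) * e.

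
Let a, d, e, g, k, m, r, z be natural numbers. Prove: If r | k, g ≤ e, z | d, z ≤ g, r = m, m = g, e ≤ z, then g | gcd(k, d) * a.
Since r = m and m = g, r = g. Since r | k, g | k. g ≤ e and e ≤ z, therefore g ≤ z. Since z ≤ g, z = g. Since z | d, g | d. Since g | k, g | gcd(k, d). Then g | gcd(k, d) * a.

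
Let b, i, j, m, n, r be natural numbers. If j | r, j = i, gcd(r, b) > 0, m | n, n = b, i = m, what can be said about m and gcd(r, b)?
m ≤ gcd(r, b)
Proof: j = i and i = m, therefore j = m. j | r, so m | r. n = b and m | n, so m | b. m | r, so m | gcd(r, b). Since gcd(r, b) > 0, m ≤ gcd(r, b).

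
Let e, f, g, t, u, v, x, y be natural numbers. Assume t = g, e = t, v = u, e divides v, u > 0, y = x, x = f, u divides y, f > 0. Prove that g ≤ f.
From v = u and e divides v, e divides u. From u > 0, e ≤ u. e = t, so t ≤ u. t = g, so g ≤ u. y = x and x = f, hence y = f. Since u divides y, u divides f. Since f > 0, u ≤ f. g ≤ u, so g ≤ f.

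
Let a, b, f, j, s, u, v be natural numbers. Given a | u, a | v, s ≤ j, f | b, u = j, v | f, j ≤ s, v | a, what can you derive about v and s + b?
v | s + b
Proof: j ≤ s and s ≤ j, therefore j = s. u = j, so u = s. From a | v and v | a, a = v. Since a | u, v | u. u = s, so v | s. Because v | f and f | b, v | b. Since v | s, v | s + b.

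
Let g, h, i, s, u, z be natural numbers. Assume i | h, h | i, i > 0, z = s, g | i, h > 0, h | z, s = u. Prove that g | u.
Since z = s and s = u, z = u. h | i and i > 0, so h ≤ i. Because i | h and h > 0, i ≤ h. h ≤ i, so h = i. h | z, so i | z. z = u, so i | u. Since g | i, g | u.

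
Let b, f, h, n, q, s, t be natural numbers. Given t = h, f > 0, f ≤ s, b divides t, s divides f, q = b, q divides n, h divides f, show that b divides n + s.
q = b and q divides n, so b divides n. From t = h and b divides t, b divides h. s divides f and f > 0, hence s ≤ f. Since f ≤ s, f = s. Since h divides f, h divides s. b divides h, so b divides s. Because b divides n, b divides n + s.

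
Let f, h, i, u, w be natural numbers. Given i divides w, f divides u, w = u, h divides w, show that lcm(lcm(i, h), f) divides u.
i divides w and h divides w, thus lcm(i, h) divides w. Since w = u, lcm(i, h) divides u. Since f divides u, lcm(lcm(i, h), f) divides u.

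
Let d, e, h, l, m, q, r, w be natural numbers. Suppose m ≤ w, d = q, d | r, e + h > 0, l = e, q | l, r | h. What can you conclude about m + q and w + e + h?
m + q ≤ w + e + h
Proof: l = e and q | l, thus q | e. d = q and d | r, thus q | r. Since r | h, q | h. From q | e, q | e + h. Since e + h > 0, q ≤ e + h. Since m ≤ w, m + q ≤ w + e + h.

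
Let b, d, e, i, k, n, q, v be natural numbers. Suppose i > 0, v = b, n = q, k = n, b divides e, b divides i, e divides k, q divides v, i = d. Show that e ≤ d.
k = n and n = q, thus k = q. Since e divides k, e divides q. Since q divides v, e divides v. v = b, so e divides b. b divides e, so b = e. From b divides i and i > 0, b ≤ i. Since i = d, b ≤ d. b = e, so e ≤ d.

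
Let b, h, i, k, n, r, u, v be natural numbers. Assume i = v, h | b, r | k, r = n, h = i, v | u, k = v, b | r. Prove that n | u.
h = i and h | b, thus i | b. Since i = v, v | b. b | r, so v | r. k = v and r | k, thus r | v. From v | r, v = r. From r = n, v = n. v | u, so n | u.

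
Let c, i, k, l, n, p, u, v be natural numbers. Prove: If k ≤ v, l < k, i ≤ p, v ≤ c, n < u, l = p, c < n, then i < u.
Because l = p and l < k, p < k. Because i ≤ p, i < k. k ≤ v and v ≤ c, so k ≤ c. c < n and n < u, so c < u. k ≤ c, so k < u. Since i < k, i < u.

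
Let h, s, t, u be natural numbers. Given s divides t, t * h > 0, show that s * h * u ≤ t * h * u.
s divides t, so s * h divides t * h. Since t * h > 0, s * h ≤ t * h. By multiplying by a non-negative, s * h * u ≤ t * h * u.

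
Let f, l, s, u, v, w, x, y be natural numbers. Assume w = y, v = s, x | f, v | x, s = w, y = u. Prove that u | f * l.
Since s = w and w = y, s = y. Because y = u, s = u. v = s and v | x, thus s | x. Since x | f, s | f. Because s = u, u | f. Then u | f * l.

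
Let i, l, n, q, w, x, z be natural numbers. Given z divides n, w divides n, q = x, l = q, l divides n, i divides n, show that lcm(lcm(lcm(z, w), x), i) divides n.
From z divides n and w divides n, lcm(z, w) divides n. From l = q and l divides n, q divides n. Since q = x, x divides n. Since lcm(z, w) divides n, lcm(lcm(z, w), x) divides n. Since i divides n, lcm(lcm(lcm(z, w), x), i) divides n.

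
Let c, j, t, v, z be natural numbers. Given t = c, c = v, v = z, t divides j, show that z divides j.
c = v and v = z, so c = z. Because t = c and t divides j, c divides j. c = z, so z divides j.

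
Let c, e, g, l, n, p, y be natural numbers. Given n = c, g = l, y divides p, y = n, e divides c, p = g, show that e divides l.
p = g and y divides p, hence y divides g. Since y = n, n divides g. g = l, so n divides l. Since n = c, c divides l. Since e divides c, e divides l.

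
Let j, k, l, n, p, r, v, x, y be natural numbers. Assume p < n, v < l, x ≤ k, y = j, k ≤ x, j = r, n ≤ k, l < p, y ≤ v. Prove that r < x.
k ≤ x and x ≤ k, hence k = x. Because v < l and l < p, v < p. From p < n, v < n. y ≤ v, so y < n. From y = j, j < n. Because n ≤ k, j < k. Since j = r, r < k. k = x, so r < x.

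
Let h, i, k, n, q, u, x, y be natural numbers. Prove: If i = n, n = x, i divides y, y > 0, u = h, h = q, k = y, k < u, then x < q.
i = n and n = x, so i = x. i divides y, so x divides y. y > 0, so x ≤ y. u = h and h = q, therefore u = q. From k = y and k < u, y < u. Since u = q, y < q. Since x ≤ y, x < q.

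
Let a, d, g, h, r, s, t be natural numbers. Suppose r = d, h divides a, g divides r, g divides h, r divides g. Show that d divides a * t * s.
g divides r and r divides g, so g = r. r = d, so g = d. g divides h and h divides a, therefore g divides a. Since g = d, d divides a. Then d divides a * t. Then d divides a * t * s.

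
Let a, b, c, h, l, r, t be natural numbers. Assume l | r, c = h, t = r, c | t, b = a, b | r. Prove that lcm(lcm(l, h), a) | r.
t = r and c | t, so c | r. c = h, so h | r. Since l | r, lcm(l, h) | r. b = a and b | r, so a | r. Since lcm(l, h) | r, lcm(lcm(l, h), a) | r.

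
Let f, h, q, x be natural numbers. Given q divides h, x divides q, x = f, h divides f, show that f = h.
x = f and x divides q, hence f divides q. Because q divides h, f divides h. h divides f, so f = h.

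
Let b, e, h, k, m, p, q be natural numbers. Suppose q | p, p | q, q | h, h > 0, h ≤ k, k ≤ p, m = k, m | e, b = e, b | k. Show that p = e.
q | p and p | q, therefore q = p. q | h and h > 0, therefore q ≤ h. h ≤ k, so q ≤ k. q = p, so p ≤ k. Since k ≤ p, p = k. Because m = k and m | e, k | e. b = e and b | k, therefore e | k. Since k | e, k = e. Since p = k, p = e.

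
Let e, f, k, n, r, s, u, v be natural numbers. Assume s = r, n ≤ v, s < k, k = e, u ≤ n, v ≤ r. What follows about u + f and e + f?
u + f < e + f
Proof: n ≤ v and v ≤ r, so n ≤ r. From s = r and s < k, r < k. Since k = e, r < e. Because n ≤ r, n < e. u ≤ n, so u < e. Then u + f < e + f.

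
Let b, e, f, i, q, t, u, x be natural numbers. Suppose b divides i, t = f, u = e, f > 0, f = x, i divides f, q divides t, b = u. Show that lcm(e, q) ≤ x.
b = u and u = e, hence b = e. b divides i and i divides f, hence b divides f. b = e, so e divides f. Since t = f and q divides t, q divides f. e divides f, so lcm(e, q) divides f. Because f > 0, lcm(e, q) ≤ f. Since f = x, lcm(e, q) ≤ x.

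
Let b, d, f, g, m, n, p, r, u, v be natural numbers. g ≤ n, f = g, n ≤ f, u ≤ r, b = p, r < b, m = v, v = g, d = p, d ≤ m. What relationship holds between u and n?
u < n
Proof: Since f = g and n ≤ f, n ≤ g. g ≤ n, so g = n. b = p and r < b, so r < p. u ≤ r, so u < p. Because m = v and v = g, m = g. Since d = p and d ≤ m, p ≤ m. Since m = g, p ≤ g. u < p, so u < g. From g = n, u < n.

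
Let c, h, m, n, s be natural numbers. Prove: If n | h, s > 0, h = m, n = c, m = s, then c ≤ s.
From h = m and m = s, h = s. Because n = c and n | h, c | h. Since h = s, c | s. s > 0, so c ≤ s.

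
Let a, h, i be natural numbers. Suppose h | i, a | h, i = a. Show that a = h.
Since i = a and h | i, h | a. Because a | h, a = h.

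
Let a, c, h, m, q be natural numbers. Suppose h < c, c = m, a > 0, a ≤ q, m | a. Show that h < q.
c = m and h < c, therefore h < m. From m | a and a > 0, m ≤ a. Since a ≤ q, m ≤ q. h < m, so h < q.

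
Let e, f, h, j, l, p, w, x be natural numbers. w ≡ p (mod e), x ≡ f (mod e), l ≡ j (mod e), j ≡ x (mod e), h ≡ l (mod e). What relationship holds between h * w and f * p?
h * w ≡ f * p (mod e)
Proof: From h ≡ l (mod e) and l ≡ j (mod e), h ≡ j (mod e). From j ≡ x (mod e), h ≡ x (mod e). Since x ≡ f (mod e), h ≡ f (mod e). w ≡ p (mod e), so h * w ≡ f * p (mod e).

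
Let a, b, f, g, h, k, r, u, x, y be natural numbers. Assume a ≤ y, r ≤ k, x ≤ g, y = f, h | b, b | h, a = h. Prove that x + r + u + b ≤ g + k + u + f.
r ≤ k, thus r + u ≤ k + u. x ≤ g, so x + r + u ≤ g + k + u. h | b and b | h, therefore h = b. Since a = h, a = b. Because y = f and a ≤ y, a ≤ f. Since a = b, b ≤ f. x + r + u ≤ g + k + u, so x + r + u + b ≤ g + k + u + f.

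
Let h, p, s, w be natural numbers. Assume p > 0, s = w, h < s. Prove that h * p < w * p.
s = w and h < s, thus h < w. From p > 0, by multiplying by a positive, h * p < w * p.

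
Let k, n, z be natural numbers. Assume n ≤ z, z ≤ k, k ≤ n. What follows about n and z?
n = z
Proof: z ≤ k and k ≤ n, thus z ≤ n. From n ≤ z, n = z.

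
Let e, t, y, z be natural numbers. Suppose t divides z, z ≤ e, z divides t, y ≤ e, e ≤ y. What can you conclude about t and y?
t ≤ y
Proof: Because z divides t and t divides z, z = t. e ≤ y and y ≤ e, so e = y. z ≤ e, so z ≤ y. Because z = t, t ≤ y.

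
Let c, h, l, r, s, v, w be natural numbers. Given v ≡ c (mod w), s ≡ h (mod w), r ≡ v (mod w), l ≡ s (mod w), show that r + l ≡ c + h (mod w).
r ≡ v (mod w) and v ≡ c (mod w), hence r ≡ c (mod w). l ≡ s (mod w) and s ≡ h (mod w), so l ≡ h (mod w). Combined with r ≡ c (mod w), by adding congruences, r + l ≡ c + h (mod w).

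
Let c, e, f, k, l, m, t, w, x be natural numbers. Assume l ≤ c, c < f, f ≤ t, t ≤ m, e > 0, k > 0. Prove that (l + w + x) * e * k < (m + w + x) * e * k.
f ≤ t and t ≤ m, thus f ≤ m. c < f, so c < m. From l ≤ c, l < m. Then l + w < m + w. Then l + w + x < m + w + x. Since e > 0, (l + w + x) * e < (m + w + x) * e. k > 0, so (l + w + x) * e * k < (m + w + x) * e * k.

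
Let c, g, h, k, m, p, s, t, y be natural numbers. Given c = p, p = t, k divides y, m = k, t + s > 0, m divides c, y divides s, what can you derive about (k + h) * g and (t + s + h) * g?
(k + h) * g ≤ (t + s + h) * g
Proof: Since c = p and p = t, c = t. From m divides c, m divides t. Since m = k, k divides t. From k divides y and y divides s, k divides s. Since k divides t, k divides t + s. t + s > 0, so k ≤ t + s. Then k + h ≤ t + s + h. By multiplying by a non-negative, (k + h) * g ≤ (t + s + h) * g.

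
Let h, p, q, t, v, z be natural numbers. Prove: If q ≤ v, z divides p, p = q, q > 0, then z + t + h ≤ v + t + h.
Since p = q and z divides p, z divides q. Since q > 0, z ≤ q. q ≤ v, so z ≤ v. Then z + t ≤ v + t. Then z + t + h ≤ v + t + h.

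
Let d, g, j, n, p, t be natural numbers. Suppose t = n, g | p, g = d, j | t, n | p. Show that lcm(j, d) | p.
Since t = n and j | t, j | n. Since n | p, j | p. From g = d and g | p, d | p. Since j | p, lcm(j, d) | p.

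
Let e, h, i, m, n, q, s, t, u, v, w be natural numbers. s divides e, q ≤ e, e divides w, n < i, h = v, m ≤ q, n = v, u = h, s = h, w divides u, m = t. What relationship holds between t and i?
t < i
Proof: Because u = h and w divides u, w divides h. Since e divides w, e divides h. s = h and s divides e, so h divides e. Because e divides h, e = h. Because h = v, e = v. Since m ≤ q and q ≤ e, m ≤ e. Since e = v, m ≤ v. n = v and n < i, so v < i. m ≤ v, so m < i. Since m = t, t < i.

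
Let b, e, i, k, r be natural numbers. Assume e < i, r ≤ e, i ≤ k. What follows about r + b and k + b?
r + b < k + b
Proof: e < i and i ≤ k, so e < k. From r ≤ e, r < k. Then r + b < k + b.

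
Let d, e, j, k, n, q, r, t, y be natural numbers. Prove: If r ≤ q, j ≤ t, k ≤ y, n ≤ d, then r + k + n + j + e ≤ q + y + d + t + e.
Because n ≤ d and j ≤ t, n + j ≤ d + t. Then n + j + e ≤ d + t + e. From k ≤ y, k + n + j + e ≤ y + d + t + e. Since r ≤ q, r + k + n + j + e ≤ q + y + d + t + e.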